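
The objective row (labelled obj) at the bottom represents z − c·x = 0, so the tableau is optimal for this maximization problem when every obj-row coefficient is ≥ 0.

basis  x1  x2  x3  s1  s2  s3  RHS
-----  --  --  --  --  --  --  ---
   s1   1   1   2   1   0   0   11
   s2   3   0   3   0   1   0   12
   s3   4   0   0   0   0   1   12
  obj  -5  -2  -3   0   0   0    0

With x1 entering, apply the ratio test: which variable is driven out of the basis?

Column x1 entries and ratios — s1: 11/1 = 11; s2: 12/3 = 4; s3: 12/4 = 3.
Smallest ratio is 3 in the row of s3, so s3 leaves.

s3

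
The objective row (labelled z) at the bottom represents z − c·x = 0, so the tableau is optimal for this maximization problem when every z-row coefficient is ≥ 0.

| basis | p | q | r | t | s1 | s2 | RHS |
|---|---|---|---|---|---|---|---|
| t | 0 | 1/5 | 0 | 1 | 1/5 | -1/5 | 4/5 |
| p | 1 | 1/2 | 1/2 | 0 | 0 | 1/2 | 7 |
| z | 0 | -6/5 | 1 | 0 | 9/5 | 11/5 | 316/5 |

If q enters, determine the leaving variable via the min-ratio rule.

Column q entries and ratios — t: (4/5)/(1/5) = 4; p: 7/(1/2) = 14.
Smallest ratio is 4 in the row of t, so t leaves.

t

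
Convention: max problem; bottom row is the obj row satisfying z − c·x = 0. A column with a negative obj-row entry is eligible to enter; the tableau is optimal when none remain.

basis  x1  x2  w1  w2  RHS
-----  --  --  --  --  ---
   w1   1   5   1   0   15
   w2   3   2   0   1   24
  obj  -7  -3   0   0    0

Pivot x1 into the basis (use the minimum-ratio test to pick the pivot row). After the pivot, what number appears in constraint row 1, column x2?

13/3

Ratio test on column x1 — row 1: 15/1 = 15; row 2: 24/3 = 8. Minimum is 8 at row 2 (w2 leaves); pivot element 3.
Divide row 2 by 3; eliminate column x1 from the other rows.
Row 1 update in column x2: 5 − 1·(2/3) = 13/3.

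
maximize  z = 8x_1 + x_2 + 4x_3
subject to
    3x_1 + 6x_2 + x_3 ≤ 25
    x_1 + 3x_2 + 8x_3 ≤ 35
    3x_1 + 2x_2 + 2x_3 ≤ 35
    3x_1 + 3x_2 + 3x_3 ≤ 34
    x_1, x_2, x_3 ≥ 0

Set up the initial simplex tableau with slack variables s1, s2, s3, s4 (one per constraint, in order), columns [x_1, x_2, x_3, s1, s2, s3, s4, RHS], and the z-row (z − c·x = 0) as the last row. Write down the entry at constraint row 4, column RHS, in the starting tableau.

34

The RHS of constraint 4 is b_4 = 34.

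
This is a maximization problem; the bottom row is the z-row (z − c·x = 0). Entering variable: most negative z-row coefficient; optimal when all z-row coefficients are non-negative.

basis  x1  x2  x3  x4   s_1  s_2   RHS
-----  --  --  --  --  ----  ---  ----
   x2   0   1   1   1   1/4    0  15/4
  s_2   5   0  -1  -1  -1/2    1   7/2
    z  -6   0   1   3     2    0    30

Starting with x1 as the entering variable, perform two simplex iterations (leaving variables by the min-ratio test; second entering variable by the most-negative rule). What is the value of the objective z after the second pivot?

699/20

Ratio test on column x1 — row 1: entry 0 ≤ 0; row 2: (7/2)/5 = 7/10. Minimum is 7/10 at row 2 (s_2 leaves); pivot element 5.
Pivot on row 2; the z-row RHS becomes 30 − (-6)·(7/10) = 171/5.
Next entering variable (most negative z-row entry -1/5): x3.
Ratio test on column x3 — row 1: (15/4)/1 = 15/4; row 2: entry -1/5 ≤ 0. Minimum is 15/4 at row 1 (x2 leaves); pivot element 1.
After the second pivot the z-row RHS is 171/5 − (-1/5)·(15/4) = 699/20.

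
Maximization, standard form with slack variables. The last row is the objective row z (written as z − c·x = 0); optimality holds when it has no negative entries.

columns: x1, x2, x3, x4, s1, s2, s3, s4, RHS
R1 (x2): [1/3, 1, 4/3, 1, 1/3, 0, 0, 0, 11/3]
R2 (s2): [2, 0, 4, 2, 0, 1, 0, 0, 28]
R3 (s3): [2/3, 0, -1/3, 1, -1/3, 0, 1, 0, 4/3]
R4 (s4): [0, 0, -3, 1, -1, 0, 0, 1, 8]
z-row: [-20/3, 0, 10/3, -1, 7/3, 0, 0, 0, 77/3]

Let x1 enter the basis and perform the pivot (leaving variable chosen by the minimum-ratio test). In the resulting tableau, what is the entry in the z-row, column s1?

-1

Ratio test on column x1 — row 1: (11/3)/(1/3) = 11; row 2: 28/2 = 14; row 3: (4/3)/(2/3) = 2; row 4: entry 0 ≤ 0. Minimum is 2 at row 3 (s3 leaves); pivot element 2/3.
Divide row 3 by 2/3; eliminate column x1 from the other rows.
z-row update in column s1: 7/3 − (-20/3)·(-1/2) = -1.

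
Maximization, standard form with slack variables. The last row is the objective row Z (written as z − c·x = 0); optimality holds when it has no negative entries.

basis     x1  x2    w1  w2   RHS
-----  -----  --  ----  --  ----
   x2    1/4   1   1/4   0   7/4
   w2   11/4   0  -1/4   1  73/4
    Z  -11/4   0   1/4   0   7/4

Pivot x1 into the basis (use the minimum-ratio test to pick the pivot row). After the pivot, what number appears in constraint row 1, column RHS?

Ratio test on column x1 — row 1: (7/4)/(1/4) = 7; row 2: (73/4)/(11/4) = 73/11. Minimum is 73/11 at row 2 (w2 leaves); pivot element 11/4.
Divide row 2 by 11/4; eliminate column x1 from the other rows.
Row 1 update in column RHS: 7/4 − (1/4)·(73/11) = 1/11.

1/11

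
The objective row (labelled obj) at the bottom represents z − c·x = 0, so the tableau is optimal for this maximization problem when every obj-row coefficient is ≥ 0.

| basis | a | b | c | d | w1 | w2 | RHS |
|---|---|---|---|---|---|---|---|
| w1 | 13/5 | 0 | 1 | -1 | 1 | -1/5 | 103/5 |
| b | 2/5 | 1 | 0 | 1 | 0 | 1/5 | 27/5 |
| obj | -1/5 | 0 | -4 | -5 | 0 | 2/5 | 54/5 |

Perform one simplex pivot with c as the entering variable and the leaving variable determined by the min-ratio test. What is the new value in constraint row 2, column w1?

0

Ratio test on column c — row 1: (103/5)/1 = 103/5; row 2: entry 0 ≤ 0. Minimum is 103/5 at row 1 (w1 leaves); pivot element 1.
Divide row 1 by 1; eliminate column c from the other rows.
Row 2 update in column w1: 0 − 0·1 = 0.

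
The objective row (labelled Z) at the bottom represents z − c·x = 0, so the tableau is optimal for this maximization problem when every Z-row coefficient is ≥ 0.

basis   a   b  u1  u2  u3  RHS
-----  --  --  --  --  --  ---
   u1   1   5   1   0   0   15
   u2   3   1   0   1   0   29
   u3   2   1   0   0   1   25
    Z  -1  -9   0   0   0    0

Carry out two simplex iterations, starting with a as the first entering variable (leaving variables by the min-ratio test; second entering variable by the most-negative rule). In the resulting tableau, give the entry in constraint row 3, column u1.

-1/14

Ratio test on column a — row 1: 15/1 = 15; row 2: 29/3 = 29/3; row 3: 25/2 = 25/2. Minimum is 29/3 at row 2 (u2 leaves); pivot element 3.
Divide row 2 by 3; eliminate column a from the other rows.
Second iteration: most negative Z-row entry is -26/3 in column b, so b enters.
Ratio test on column b — row 1: (16/3)/(14/3) = 8/7; row 2: (29/3)/(1/3) = 29; row 3: (17/3)/(1/3) = 17. Minimum is 8/7 at row 1 (u1 leaves); pivot element 14/3.
Divide row 1 by 14/3; eliminate column b from the other rows.
After both pivots, the entry at constraint row 3, column u1 is -1/14.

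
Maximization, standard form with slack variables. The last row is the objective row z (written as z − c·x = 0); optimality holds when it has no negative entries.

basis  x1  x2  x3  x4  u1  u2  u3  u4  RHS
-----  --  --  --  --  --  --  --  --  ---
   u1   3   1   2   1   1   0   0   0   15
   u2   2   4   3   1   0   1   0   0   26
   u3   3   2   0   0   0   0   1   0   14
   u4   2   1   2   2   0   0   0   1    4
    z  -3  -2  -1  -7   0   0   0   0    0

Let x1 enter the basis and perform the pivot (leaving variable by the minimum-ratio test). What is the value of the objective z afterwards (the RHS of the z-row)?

Ratio test on column x1 — row 1: 15/3 = 5; row 2: 26/2 = 13; row 3: 14/3 = 14/3; row 4: 4/2 = 2. Minimum is 2 at row 4 (u4 leaves); pivot element 2.
Pivot on row 4; the z-row RHS becomes 0 − (-3)·2 = 6.

6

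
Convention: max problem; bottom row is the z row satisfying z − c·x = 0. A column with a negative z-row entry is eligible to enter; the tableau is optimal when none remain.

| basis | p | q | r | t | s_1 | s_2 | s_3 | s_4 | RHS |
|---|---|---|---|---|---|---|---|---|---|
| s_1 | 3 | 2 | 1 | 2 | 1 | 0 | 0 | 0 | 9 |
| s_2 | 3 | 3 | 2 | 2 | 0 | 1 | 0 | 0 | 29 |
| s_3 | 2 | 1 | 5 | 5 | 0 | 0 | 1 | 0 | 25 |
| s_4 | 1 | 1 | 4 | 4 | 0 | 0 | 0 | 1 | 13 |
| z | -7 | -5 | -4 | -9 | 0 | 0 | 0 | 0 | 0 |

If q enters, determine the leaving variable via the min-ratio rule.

Column q entries and ratios — s_1: 9/2 = 9/2; s_2: 29/3 = 29/3; s_3: 25/1 = 25; s_4: 13/1 = 13.
Smallest ratio is 9/2 in the row of s_1, so s_1 leaves.

s_1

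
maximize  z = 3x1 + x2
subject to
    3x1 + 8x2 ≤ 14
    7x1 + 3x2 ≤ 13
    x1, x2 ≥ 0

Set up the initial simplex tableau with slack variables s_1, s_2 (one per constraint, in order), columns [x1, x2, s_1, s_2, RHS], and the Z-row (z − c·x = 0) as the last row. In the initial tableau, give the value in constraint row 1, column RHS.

The RHS of constraint 1 is b_1 = 14.

14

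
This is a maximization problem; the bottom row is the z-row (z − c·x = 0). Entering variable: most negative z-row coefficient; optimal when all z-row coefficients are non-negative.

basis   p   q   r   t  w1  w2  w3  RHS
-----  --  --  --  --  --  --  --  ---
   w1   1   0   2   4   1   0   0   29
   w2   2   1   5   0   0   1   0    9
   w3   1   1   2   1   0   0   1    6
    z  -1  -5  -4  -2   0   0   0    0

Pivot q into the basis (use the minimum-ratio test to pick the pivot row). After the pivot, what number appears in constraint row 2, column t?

-1

Ratio test on column q — row 1: entry 0 ≤ 0; row 2: 9/1 = 9; row 3: 6/1 = 6. Minimum is 6 at row 3 (w3 leaves); pivot element 1.
Divide row 3 by 1; eliminate column q from the other rows.
Row 2 update in column t: 0 − 1·1 = -1.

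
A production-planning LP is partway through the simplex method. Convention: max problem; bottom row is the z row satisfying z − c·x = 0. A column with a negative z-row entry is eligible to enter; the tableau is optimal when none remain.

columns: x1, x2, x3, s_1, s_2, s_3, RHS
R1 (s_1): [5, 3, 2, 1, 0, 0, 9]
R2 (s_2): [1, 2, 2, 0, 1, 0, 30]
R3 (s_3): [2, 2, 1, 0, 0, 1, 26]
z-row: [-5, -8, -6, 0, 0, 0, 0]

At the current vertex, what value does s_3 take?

26

s_3 is basic (row 3); its value is the RHS of that row, 26.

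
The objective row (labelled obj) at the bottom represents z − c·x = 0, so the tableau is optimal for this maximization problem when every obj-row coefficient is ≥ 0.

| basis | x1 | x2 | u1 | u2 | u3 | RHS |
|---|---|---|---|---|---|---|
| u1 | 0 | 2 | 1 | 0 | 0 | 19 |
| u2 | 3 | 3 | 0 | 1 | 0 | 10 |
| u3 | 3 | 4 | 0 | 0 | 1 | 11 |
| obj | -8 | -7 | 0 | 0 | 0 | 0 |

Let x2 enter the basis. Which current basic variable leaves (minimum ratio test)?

u3

Column x2 entries and ratios — u1: 19/2 = 19/2; u2: 10/3 = 10/3; u3: 11/4 = 11/4.
Smallest ratio is 11/4 in the row of u3, so u3 leaves.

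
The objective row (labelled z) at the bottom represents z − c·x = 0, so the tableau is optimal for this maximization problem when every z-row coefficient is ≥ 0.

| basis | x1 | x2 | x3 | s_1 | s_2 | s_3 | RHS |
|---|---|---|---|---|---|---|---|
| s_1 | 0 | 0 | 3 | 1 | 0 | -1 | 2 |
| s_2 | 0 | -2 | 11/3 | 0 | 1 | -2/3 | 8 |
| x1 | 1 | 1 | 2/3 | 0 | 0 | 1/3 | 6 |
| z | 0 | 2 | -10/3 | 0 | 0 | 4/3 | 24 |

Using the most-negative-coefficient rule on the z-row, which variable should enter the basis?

Negative z-row entries: x3: -10/3.
The most negative is -10/3 in column x3, so x3 enters.

x3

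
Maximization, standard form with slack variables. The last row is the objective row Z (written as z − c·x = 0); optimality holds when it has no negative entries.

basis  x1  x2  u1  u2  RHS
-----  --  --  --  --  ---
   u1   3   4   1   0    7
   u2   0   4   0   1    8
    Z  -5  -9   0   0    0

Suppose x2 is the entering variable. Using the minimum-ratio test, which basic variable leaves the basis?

Column x2 entries and ratios — u1: 7/4 = 7/4; u2: 8/4 = 2.
Smallest ratio is 7/4 in the row of u1, so u1 leaves.

u1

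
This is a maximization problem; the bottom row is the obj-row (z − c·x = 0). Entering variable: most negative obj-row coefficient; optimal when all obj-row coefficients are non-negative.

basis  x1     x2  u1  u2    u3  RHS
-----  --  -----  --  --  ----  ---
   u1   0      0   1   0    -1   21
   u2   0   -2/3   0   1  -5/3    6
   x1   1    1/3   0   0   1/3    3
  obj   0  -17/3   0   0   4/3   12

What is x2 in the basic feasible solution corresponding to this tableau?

0

x2 is not in the basis, so in the current basic feasible solution x2 = 0.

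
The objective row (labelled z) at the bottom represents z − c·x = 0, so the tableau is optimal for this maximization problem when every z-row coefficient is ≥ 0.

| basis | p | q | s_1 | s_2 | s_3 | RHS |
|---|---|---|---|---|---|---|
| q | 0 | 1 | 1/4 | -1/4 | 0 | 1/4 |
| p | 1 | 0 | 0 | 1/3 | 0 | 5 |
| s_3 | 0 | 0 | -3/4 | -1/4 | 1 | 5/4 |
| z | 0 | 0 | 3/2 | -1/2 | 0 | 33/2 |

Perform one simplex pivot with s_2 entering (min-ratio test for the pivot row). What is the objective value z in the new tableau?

Ratio test on column s_2 — row 1: entry -1/4 ≤ 0; row 2: 5/(1/3) = 15; row 3: entry -1/4 ≤ 0. Minimum is 15 at row 2 (p leaves); pivot element 1/3.
Pivot on row 2; the z-row RHS becomes 33/2 − (-1/2)·15 = 24.

24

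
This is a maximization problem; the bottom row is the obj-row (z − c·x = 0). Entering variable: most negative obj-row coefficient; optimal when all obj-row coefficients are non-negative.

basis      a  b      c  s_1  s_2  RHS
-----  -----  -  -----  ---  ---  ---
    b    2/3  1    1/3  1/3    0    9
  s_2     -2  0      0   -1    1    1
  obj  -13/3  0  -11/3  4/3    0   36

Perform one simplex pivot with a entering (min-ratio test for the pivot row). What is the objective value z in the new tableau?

Ratio test on column a — row 1: 9/(2/3) = 27/2; row 2: entry -2 ≤ 0. Minimum is 27/2 at row 1 (b leaves); pivot element 2/3.
Pivot on row 1; the obj-row RHS becomes 36 − (-13/3)·(27/2) = 189/2.

189/2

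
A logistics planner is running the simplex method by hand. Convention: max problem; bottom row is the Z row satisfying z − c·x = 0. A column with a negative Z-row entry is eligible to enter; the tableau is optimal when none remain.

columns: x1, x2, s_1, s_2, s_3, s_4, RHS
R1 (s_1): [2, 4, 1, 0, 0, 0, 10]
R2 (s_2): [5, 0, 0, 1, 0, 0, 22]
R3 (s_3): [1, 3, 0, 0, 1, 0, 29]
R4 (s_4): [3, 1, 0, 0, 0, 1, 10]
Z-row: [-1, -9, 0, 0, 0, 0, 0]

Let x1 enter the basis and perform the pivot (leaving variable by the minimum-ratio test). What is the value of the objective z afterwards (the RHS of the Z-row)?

Ratio test on column x1 — row 1: 10/2 = 5; row 2: 22/5 = 22/5; row 3: 29/1 = 29; row 4: 10/3 = 10/3. Minimum is 10/3 at row 4 (s_4 leaves); pivot element 3.
Pivot on row 4; the Z-row RHS becomes 0 − (-1)·(10/3) = 10/3.

10/3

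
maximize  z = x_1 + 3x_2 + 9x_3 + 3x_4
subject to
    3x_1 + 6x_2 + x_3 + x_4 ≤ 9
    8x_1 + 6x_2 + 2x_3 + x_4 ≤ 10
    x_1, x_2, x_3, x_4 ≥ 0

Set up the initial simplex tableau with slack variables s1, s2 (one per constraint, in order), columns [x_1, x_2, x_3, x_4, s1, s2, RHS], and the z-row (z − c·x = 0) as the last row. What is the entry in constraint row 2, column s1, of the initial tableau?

0

Slack s1 belongs to constraint 1; its column is the unit vector e_1, so the entry in row 2 is 0.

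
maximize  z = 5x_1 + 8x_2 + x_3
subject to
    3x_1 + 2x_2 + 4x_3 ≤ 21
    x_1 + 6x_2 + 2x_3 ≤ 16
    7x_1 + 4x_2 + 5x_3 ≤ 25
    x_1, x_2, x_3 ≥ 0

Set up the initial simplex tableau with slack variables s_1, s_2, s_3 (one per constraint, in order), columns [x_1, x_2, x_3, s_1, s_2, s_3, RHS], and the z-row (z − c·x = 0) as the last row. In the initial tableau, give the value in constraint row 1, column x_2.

2

Constraint 1 has coefficient 2 on x_2.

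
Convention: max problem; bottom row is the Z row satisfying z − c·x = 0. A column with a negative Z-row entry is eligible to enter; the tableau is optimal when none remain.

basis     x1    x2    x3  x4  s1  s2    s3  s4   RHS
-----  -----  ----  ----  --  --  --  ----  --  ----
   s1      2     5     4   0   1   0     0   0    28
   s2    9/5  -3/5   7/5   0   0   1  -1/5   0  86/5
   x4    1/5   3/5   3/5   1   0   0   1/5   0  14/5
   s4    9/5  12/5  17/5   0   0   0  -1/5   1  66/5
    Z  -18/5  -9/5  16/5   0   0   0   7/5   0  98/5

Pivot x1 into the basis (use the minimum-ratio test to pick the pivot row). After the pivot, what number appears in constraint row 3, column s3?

2/9

Ratio test on column x1 — row 1: 28/2 = 14; row 2: (86/5)/(9/5) = 86/9; row 3: (14/5)/(1/5) = 14; row 4: (66/5)/(9/5) = 22/3. Minimum is 22/3 at row 4 (s4 leaves); pivot element 9/5.
Divide row 4 by 9/5; eliminate column x1 from the other rows.
Row 3 update in column s3: 1/5 − (1/5)·(-1/9) = 2/9.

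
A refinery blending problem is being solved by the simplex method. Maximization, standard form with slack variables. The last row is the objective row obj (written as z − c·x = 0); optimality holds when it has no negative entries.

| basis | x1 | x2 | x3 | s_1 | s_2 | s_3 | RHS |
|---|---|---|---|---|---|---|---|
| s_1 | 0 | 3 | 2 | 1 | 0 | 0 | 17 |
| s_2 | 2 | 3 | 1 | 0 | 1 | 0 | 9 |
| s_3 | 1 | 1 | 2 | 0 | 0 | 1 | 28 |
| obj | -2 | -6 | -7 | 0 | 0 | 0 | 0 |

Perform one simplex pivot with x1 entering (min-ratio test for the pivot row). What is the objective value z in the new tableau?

Ratio test on column x1 — row 1: entry 0 ≤ 0; row 2: 9/2 = 9/2; row 3: 28/1 = 28. Minimum is 9/2 at row 2 (s_2 leaves); pivot element 2.
Pivot on row 2; the obj-row RHS becomes 0 − (-2)·(9/2) = 9.

9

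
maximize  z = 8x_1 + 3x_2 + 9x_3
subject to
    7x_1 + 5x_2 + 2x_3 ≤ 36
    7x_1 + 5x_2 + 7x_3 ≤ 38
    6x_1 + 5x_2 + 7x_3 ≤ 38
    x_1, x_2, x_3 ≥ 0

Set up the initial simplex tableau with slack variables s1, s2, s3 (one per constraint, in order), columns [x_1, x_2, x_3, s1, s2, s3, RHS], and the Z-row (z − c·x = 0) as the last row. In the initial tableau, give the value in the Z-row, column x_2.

-3

The Z-row carries the negated objective coefficients: the x_2 entry is -3.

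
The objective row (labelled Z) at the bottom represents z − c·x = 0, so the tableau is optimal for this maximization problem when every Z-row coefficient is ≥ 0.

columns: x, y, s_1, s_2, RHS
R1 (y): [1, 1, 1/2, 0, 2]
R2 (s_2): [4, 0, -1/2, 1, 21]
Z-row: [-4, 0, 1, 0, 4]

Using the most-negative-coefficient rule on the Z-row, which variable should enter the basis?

x

Negative Z-row entries: x: -4.
The most negative is -4 in column x, so x enters.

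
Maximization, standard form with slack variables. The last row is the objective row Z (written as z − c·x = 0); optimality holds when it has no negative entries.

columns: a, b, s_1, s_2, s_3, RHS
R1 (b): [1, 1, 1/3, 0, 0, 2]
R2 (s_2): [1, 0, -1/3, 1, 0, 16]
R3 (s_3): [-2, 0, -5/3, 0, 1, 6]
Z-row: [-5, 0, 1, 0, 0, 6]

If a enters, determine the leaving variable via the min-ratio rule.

b

Column a entries and ratios — b: 2/1 = 2; s_2: 16/1 = 16; s_3: -2 ≤ 0, skip.
Smallest ratio is 2 in the row of b, so b leaves.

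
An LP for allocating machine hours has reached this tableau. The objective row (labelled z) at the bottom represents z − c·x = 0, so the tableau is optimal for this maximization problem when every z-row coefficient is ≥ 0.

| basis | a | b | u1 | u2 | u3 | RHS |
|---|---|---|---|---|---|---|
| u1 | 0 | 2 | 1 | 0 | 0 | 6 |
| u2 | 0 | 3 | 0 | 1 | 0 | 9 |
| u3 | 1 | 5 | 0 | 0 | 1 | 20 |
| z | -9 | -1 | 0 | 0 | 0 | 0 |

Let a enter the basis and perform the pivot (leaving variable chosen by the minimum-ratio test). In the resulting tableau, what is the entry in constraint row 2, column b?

Ratio test on column a — row 1: entry 0 ≤ 0; row 2: entry 0 ≤ 0; row 3: 20/1 = 20. Minimum is 20 at row 3 (u3 leaves); pivot element 1.
Divide row 3 by 1; eliminate column a from the other rows.
Row 2 update in column b: 3 − 0·5 = 3.

3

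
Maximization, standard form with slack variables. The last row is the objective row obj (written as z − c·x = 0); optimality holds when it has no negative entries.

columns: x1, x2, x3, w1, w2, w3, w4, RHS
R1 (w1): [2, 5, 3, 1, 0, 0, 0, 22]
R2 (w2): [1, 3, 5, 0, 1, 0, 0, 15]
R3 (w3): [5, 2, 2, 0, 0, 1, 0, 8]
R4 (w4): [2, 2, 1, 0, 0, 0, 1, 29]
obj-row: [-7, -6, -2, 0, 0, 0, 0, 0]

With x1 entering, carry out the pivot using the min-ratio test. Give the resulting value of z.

56/5

Ratio test on column x1 — row 1: 22/2 = 11; row 2: 15/1 = 15; row 3: 8/5 = 8/5; row 4: 29/2 = 29/2. Minimum is 8/5 at row 3 (w3 leaves); pivot element 5.
Pivot on row 3; the obj-row RHS becomes 0 − (-7)·(8/5) = 56/5.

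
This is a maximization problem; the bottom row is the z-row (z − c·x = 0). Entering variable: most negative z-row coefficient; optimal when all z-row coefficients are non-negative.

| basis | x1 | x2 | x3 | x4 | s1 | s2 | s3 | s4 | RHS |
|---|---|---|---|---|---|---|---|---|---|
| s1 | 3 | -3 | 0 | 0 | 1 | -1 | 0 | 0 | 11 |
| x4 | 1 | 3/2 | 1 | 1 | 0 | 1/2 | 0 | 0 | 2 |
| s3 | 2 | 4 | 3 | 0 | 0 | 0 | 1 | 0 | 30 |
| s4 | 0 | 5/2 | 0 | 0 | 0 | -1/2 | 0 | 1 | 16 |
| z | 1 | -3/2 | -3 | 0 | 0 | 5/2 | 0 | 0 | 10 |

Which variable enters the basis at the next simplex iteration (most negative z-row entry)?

Negative z-row entries: x2: -3/2, x3: -3.
The most negative is -3 in column x3, so x3 enters.

x3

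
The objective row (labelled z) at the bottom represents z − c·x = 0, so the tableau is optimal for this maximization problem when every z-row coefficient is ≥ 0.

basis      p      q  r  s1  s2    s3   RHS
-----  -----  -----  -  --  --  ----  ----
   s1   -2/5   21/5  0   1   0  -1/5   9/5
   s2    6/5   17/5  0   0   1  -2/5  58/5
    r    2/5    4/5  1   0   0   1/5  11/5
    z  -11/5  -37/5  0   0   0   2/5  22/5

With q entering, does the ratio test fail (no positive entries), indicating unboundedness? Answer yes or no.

no

Column q has positive entries in row(s) 1, 2, 3, so the ratio test bounds it — not unbounded.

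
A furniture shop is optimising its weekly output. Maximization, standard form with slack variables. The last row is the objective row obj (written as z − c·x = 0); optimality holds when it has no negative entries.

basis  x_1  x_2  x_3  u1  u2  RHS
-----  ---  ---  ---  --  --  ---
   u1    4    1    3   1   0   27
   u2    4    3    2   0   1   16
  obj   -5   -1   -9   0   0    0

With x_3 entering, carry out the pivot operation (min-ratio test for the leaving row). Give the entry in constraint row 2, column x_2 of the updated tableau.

Ratio test on column x_3 — row 1: 27/3 = 9; row 2: 16/2 = 8. Minimum is 8 at row 2 (u2 leaves); pivot element 2.
Divide row 2 by 2; eliminate column x_3 from the other rows.
In the new row 2, the x_2 entry is the old entry divided by the pivot: 3/2 = 3/2.

3/2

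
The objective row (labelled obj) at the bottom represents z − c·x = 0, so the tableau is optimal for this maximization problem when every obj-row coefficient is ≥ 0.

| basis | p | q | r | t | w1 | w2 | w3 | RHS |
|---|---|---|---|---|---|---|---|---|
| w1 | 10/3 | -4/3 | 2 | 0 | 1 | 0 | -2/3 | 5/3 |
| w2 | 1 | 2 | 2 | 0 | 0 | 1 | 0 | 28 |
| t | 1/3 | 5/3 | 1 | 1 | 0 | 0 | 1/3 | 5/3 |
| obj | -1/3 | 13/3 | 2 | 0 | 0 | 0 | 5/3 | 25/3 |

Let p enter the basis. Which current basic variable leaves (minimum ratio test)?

Column p entries and ratios — w1: (5/3)/(10/3) = 1/2; w2: 28/1 = 28; t: (5/3)/(1/3) = 5.
Smallest ratio is 1/2 in the row of w1, so w1 leaves.

w1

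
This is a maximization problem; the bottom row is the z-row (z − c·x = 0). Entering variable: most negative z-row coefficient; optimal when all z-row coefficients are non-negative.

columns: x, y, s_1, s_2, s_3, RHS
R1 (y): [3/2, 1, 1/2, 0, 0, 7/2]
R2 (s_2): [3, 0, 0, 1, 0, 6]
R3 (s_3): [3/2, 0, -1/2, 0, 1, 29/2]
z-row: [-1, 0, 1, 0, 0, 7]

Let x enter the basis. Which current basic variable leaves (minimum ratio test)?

s_2

Column x entries and ratios — y: (7/2)/(3/2) = 7/3; s_2: 6/3 = 2; s_3: (29/2)/(3/2) = 29/3.
Smallest ratio is 2 in the row of s_2, so s_2 leaves.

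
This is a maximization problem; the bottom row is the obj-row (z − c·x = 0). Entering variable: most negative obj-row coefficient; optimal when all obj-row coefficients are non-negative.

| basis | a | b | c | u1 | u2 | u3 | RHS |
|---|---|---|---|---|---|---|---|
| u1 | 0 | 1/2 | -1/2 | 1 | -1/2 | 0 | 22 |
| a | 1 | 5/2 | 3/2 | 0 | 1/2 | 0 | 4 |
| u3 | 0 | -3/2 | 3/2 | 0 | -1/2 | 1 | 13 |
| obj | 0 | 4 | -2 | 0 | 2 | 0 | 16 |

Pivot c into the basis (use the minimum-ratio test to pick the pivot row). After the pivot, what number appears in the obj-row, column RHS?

Ratio test on column c — row 1: entry -1/2 ≤ 0; row 2: 4/(3/2) = 8/3; row 3: 13/(3/2) = 26/3. Minimum is 8/3 at row 2 (a leaves); pivot element 3/2.
Divide row 2 by 3/2; eliminate column c from the other rows.
obj-row update in column RHS: 16 − (-2)·(8/3) = 64/3.

64/3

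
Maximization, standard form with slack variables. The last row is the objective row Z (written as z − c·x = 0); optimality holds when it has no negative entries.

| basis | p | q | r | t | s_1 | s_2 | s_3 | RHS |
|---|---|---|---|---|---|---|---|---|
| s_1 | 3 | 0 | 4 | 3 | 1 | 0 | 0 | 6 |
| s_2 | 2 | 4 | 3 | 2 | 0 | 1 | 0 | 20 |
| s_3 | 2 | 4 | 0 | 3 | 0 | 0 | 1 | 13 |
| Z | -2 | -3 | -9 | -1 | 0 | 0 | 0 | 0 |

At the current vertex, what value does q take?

q is not in the basis, so in the current basic feasible solution q = 0.

0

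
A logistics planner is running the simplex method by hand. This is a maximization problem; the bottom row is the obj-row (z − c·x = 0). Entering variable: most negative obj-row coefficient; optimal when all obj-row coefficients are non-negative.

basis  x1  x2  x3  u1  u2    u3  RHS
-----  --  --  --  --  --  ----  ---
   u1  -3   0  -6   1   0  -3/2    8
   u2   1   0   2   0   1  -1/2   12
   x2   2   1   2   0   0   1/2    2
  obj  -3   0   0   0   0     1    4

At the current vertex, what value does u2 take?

12

u2 is basic (row 2); its value is the RHS of that row, 12.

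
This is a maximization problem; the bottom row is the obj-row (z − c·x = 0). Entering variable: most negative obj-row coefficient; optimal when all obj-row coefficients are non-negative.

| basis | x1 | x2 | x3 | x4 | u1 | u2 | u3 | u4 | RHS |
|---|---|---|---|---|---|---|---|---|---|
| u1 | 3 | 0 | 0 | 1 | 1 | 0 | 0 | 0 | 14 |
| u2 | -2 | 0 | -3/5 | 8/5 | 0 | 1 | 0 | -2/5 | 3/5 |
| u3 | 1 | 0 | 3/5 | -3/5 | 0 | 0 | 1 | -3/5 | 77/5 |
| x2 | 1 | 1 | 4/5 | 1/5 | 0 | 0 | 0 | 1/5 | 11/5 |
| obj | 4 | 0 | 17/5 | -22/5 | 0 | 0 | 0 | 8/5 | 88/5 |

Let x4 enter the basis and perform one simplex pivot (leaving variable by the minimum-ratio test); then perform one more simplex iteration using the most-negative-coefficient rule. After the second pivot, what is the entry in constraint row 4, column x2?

Ratio test on column x4 — row 1: 14/1 = 14; row 2: (3/5)/(8/5) = 3/8; row 3: entry -3/5 ≤ 0; row 4: (11/5)/(1/5) = 11. Minimum is 3/8 at row 2 (u2 leaves); pivot element 8/5.
Divide row 2 by 8/5; eliminate column x4 from the other rows.
Second iteration: most negative obj-row entry is -3/2 in column x1, so x1 enters.
Ratio test on column x1 — row 1: (109/8)/(17/4) = 109/34; row 2: entry -5/4 ≤ 0; row 3: (125/8)/(1/4) = 125/2; row 4: (17/8)/(5/4) = 17/10. Minimum is 17/10 at row 4 (x2 leaves); pivot element 5/4.
Divide row 4 by 5/4; eliminate column x1 from the other rows.
After both pivots, the entry at constraint row 4, column x2 is 4/5.

4/5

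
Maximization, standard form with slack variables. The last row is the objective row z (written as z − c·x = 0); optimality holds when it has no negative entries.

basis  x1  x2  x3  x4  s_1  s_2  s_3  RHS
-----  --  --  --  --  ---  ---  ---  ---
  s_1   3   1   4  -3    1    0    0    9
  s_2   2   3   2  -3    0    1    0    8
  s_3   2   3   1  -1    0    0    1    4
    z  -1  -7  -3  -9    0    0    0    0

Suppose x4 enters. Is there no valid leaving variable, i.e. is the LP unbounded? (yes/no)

Every constraint-row entry in column x4 is ≤ 0, so increasing x4 is unbounded.

yes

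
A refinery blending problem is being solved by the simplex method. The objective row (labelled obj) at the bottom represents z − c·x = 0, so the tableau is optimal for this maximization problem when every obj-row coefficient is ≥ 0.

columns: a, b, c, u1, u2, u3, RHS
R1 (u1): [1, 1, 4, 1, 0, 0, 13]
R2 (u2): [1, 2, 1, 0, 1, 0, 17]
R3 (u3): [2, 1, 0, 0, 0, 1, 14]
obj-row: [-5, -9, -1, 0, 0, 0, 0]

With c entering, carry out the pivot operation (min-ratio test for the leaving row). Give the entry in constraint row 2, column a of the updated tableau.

3/4

Ratio test on column c — row 1: 13/4 = 13/4; row 2: 17/1 = 17; row 3: entry 0 ≤ 0. Minimum is 13/4 at row 1 (u1 leaves); pivot element 4.
Divide row 1 by 4; eliminate column c from the other rows.
Row 2 update in column a: 1 − 1·(1/4) = 3/4.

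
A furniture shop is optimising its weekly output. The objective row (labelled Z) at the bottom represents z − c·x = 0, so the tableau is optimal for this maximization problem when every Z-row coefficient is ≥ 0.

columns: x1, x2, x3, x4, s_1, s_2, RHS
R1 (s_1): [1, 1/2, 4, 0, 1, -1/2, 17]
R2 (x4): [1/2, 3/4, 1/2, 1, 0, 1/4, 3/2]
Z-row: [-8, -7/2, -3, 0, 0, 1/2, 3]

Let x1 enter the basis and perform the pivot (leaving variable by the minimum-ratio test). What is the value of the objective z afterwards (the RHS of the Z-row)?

Ratio test on column x1 — row 1: 17/1 = 17; row 2: (3/2)/(1/2) = 3. Minimum is 3 at row 2 (x4 leaves); pivot element 1/2.
Pivot on row 2; the Z-row RHS becomes 3 − (-8)·3 = 27.

27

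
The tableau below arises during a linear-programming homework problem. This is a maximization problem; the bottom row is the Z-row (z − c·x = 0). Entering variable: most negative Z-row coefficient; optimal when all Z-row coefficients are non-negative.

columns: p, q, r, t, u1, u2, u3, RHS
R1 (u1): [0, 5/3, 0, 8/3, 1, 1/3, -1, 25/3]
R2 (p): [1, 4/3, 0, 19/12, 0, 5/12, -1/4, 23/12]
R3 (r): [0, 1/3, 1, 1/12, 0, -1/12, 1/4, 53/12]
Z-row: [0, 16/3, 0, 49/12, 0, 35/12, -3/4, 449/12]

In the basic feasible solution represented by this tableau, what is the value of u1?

u1 is basic (row 1); its value is the RHS of that row, 25/3.

25/3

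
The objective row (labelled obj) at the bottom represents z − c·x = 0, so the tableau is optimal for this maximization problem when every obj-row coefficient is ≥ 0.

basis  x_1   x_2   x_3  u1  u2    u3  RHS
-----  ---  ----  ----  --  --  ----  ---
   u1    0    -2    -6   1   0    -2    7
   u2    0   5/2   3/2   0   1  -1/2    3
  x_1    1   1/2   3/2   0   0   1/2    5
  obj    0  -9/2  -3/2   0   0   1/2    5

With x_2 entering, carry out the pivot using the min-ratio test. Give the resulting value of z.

52/5

Ratio test on column x_2 — row 1: entry -2 ≤ 0; row 2: 3/(5/2) = 6/5; row 3: 5/(1/2) = 10. Minimum is 6/5 at row 2 (u2 leaves); pivot element 5/2.
Pivot on row 2; the obj-row RHS becomes 5 − (-9/2)·(6/5) = 52/5.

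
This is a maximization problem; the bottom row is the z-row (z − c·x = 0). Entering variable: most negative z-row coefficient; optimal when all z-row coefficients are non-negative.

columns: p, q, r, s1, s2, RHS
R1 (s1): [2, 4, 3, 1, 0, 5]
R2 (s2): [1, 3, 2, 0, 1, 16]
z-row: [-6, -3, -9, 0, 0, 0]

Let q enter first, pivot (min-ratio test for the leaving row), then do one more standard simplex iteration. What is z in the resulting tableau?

15

Ratio test on column q — row 1: 5/4 = 5/4; row 2: 16/3 = 16/3. Minimum is 5/4 at row 1 (s1 leaves); pivot element 4.
Pivot on row 1; the z-row RHS becomes 0 − (-3)·(5/4) = 15/4.
Next entering variable (most negative z-row entry -27/4): r.
Ratio test on column r — row 1: (5/4)/(3/4) = 5/3; row 2: entry -1/4 ≤ 0. Minimum is 5/3 at row 1 (q leaves); pivot element 3/4.
After the second pivot the z-row RHS is 15/4 − (-27/4)·(5/3) = 15.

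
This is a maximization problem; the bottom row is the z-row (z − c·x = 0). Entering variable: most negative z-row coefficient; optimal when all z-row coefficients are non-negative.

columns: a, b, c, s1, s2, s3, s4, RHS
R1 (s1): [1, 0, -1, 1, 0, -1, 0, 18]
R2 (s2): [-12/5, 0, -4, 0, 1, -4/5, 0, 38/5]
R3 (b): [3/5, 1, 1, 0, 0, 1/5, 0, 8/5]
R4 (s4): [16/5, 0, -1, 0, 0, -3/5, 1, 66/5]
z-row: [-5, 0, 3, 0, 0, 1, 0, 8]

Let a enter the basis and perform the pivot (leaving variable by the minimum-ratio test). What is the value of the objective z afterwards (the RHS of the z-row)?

64/3

Ratio test on column a — row 1: 18/1 = 18; row 2: entry -12/5 ≤ 0; row 3: (8/5)/(3/5) = 8/3; row 4: (66/5)/(16/5) = 33/8. Minimum is 8/3 at row 3 (b leaves); pivot element 3/5.
Pivot on row 3; the z-row RHS becomes 8 − (-5)·(8/3) = 64/3.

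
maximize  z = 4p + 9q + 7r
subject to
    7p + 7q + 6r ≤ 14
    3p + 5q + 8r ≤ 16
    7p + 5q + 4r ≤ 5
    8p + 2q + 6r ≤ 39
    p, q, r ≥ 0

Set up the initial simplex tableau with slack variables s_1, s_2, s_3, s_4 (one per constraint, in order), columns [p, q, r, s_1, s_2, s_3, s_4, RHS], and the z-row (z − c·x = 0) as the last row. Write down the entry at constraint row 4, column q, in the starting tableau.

2

Constraint 4 has coefficient 2 on q.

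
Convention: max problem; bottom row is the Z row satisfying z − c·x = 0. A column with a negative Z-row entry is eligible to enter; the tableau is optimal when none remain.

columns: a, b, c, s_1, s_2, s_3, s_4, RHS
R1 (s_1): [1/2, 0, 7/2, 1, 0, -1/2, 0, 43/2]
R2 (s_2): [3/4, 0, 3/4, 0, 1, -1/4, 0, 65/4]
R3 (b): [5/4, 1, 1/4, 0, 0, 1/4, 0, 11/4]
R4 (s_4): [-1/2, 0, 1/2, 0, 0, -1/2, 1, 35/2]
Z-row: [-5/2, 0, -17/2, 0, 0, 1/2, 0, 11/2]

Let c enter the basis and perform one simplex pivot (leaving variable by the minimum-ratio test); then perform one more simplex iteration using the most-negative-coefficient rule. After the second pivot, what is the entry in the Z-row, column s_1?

Ratio test on column c — row 1: (43/2)/(7/2) = 43/7; row 2: (65/4)/(3/4) = 65/3; row 3: (11/4)/(1/4) = 11; row 4: (35/2)/(1/2) = 35. Minimum is 43/7 at row 1 (s_1 leaves); pivot element 7/2.
Divide row 1 by 7/2; eliminate column c from the other rows.
Second iteration: most negative Z-row entry is -9/7 in column a, so a enters.
Ratio test on column a — row 1: (43/7)/(1/7) = 43; row 2: (163/14)/(9/14) = 163/9; row 3: (17/14)/(17/14) = 1; row 4: entry -4/7 ≤ 0. Minimum is 1 at row 3 (b leaves); pivot element 17/14.
Divide row 3 by 17/14; eliminate column a from the other rows.
After both pivots, the entry at the Z-row, column s_1 is 40/17.

40/17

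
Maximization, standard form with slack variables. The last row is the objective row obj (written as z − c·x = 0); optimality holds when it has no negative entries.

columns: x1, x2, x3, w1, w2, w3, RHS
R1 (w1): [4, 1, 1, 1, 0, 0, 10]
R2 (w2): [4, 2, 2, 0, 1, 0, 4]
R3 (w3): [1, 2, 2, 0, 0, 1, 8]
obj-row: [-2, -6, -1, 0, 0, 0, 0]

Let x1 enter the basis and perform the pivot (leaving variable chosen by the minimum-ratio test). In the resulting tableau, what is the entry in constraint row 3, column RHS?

7

Ratio test on column x1 — row 1: 10/4 = 5/2; row 2: 4/4 = 1; row 3: 8/1 = 8. Minimum is 1 at row 2 (w2 leaves); pivot element 4.
Divide row 2 by 4; eliminate column x1 from the other rows.
Row 3 update in column RHS: 8 − 1·1 = 7.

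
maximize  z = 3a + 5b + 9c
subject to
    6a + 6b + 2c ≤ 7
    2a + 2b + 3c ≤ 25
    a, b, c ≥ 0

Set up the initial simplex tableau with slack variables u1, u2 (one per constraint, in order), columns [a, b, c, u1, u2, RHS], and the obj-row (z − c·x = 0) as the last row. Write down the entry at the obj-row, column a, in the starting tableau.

The obj-row carries the negated objective coefficients: the a entry is -3.

-3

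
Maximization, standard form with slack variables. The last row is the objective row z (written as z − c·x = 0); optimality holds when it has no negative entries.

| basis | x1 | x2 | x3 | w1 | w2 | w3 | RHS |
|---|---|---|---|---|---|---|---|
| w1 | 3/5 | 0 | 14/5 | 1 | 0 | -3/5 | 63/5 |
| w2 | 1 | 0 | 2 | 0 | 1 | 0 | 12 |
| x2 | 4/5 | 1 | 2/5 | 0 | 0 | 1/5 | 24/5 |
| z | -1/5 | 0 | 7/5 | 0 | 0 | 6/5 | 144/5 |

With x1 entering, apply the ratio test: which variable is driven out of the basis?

Column x1 entries and ratios — w1: (63/5)/(3/5) = 21; w2: 12/1 = 12; x2: (24/5)/(4/5) = 6.
Smallest ratio is 6 in the row of x2, so x2 leaves.

x2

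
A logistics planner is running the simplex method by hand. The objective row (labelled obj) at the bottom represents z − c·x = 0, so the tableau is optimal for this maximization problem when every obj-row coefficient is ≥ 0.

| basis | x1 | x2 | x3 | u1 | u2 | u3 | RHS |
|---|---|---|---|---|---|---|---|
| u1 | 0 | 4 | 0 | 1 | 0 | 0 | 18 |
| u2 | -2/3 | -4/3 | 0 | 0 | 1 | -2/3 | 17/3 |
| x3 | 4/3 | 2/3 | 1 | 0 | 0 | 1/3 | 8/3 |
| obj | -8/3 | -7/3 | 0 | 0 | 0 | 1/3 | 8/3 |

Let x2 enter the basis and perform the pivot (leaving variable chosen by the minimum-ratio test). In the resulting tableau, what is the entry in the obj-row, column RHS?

12

Ratio test on column x2 — row 1: 18/4 = 9/2; row 2: entry -4/3 ≤ 0; row 3: (8/3)/(2/3) = 4. Minimum is 4 at row 3 (x3 leaves); pivot element 2/3.
Divide row 3 by 2/3; eliminate column x2 from the other rows.
obj-row update in column RHS: 8/3 − (-7/3)·4 = 12.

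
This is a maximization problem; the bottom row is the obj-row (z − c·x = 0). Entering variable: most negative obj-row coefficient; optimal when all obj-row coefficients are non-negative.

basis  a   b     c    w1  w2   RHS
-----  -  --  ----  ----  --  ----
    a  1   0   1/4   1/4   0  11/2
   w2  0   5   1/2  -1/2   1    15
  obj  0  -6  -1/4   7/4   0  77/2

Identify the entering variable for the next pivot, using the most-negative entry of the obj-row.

b

Negative obj-row entries: b: -6, c: -1/4.
The most negative is -6 in column b, so b enters.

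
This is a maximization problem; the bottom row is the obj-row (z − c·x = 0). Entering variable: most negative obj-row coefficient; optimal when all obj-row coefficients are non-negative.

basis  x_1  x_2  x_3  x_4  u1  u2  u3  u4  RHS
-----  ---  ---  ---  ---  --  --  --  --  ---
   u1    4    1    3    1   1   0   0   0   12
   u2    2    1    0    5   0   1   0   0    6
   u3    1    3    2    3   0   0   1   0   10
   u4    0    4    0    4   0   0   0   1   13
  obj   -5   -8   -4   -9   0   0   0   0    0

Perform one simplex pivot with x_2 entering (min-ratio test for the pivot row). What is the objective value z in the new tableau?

26

Ratio test on column x_2 — row 1: 12/1 = 12; row 2: 6/1 = 6; row 3: 10/3 = 10/3; row 4: 13/4 = 13/4. Minimum is 13/4 at row 4 (u4 leaves); pivot element 4.
Pivot on row 4; the obj-row RHS becomes 0 − (-8)·(13/4) = 26.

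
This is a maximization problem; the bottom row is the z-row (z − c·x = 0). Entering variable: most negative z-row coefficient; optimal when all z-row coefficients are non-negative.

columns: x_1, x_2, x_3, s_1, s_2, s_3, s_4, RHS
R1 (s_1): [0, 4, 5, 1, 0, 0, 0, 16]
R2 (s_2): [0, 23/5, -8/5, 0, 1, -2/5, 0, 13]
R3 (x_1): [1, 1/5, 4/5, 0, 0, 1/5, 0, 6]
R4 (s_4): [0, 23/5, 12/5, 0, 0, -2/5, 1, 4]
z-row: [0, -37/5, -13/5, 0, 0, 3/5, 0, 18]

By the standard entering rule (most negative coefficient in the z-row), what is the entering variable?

Negative z-row entries: x_2: -37/5, x_3: -13/5.
The most negative is -37/5 in column x_2, so x_2 enters.

x_2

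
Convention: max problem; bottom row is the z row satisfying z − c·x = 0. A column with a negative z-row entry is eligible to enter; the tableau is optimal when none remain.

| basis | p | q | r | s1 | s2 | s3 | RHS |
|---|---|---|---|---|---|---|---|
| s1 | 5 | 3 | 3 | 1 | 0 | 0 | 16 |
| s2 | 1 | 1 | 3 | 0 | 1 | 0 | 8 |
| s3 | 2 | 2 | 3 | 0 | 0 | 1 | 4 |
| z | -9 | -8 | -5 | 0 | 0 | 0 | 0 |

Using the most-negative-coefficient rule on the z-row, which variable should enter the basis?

p

Negative z-row entries: p: -9, q: -8, r: -5.
The most negative is -9 in column p, so p enters.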